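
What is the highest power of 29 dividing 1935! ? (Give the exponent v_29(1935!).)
v_29(1935!) = 68

Legendre's formula: v_p(n!) = Σ_{k ≥ 1} ⌊n / p^k⌋. For p = 29, n = 1935, the terms are:
  ⌊1935/29^1⌋ = ⌊1935/29⌋ = 66
  ⌊1935/29^2⌋ = ⌊1935/841⌋ = 2
(the next term ⌊1935/29^3⌋ = 0, terminating the sum). Summing: v_29(1935!) = 66 + 2 = 68.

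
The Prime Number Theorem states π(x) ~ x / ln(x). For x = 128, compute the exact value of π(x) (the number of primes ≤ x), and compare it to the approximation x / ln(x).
π(128) = 31;  x/ln(x) ≈ 26.38;  relative error ≈ 14.90%.

Directly count primes up to 128: π(128) = 31. The PNT approximation gives 128/ln(128) ≈ 128/4.85203 ≈ 26.38. Relative error (π(x) − x/ln(x)) / π(x) ≈ 14.90%; the approximation is known to undercount slightly (Li(x) is a better estimate).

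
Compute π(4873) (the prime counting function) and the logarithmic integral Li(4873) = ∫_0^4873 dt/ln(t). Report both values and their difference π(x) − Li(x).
π(4873) = 652;  Li(4873) ≈ 669.35;  π(x) − Li(x) ≈ -17.35.

Direct count of primes ≤ 4873 gives π(4873) = 652. Numerical evaluation of the logarithmic integral gives Li(4873) ≈ 669.35. The difference π(x) − Li(x) ≈ -17.35 is typically negative for small/moderate x (Li(x) overestimates), though Littlewood's theorem shows this sign changes infinitely often.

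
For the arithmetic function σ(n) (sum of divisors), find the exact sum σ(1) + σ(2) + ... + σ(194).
Σ_{n ≤ 194} σ(n) = 30978

Compute σ(n) for each 1 ≤ n ≤ 194: σ(1) = 1, σ(2) = 3, σ(3) = 4, σ(4) = 7, σ(5) = 6, σ(6) = 12, σ(7) = 8, σ(8) = 15, σ(9) = 13, σ(10) = 18, σ(11) = 12, σ(12) = 28, σ(13) = 14, σ(14) = 24, σ(15) = 24, σ(16) = 31, σ(17) = 18, σ(18) = 39, σ(19) = 20, σ(20) = 42, σ(21) = 32, σ(22) = 36, σ(23) = 24, σ(24) = 60, σ(25) = 31, σ(26) = 42, σ(27) = 40, σ(28) = 56, σ(29) = 30, σ(30) = 72, σ(31) = 32, σ(32) = 63, σ(33) = 48, σ(34) = 54, σ(35) = 48, σ(36) = 91, σ(37) = 38, σ(38) = 60, σ(39) = 56, σ(40) = 90, σ(41) = 42, σ(42) = 96, σ(43) = 44, σ(44) = 84, σ(45) = 78, σ(46) = 72, σ(47) = 48, σ(48) = 124, σ(49) = 57, σ(50) = 93, σ(51) = 72, σ(52) = 98, σ(53) = 54, σ(54) = 120, σ(55) = 72, σ(56) = 120, σ(57) = 80, σ(58) = 90, σ(59) = 60, σ(60) = 168, σ(61) = 62, σ(62) = 96, σ(63) = 104, σ(64) = 127, σ(65) = 84, σ(66) = 144, σ(67) = 68, σ(68) = 126, σ(69) = 96, σ(70) = 144, σ(71) = 72, σ(72) = 195, σ(73) = 74, σ(74) = 114, σ(75) = 124, σ(76) = 140, σ(77) = 96, σ(78) = 168, σ(79) = 80, σ(80) = 186, σ(81) = 121, σ(82) = 126, σ(83) = 84, σ(84) = 224, σ(85) = 108, σ(86) = 132, σ(87) = 120, σ(88) = 180, σ(89) = 90, σ(90) = 234, σ(91) = 112, σ(92) = 168, σ(93) = 128, σ(94) = 144, σ(95) = 120, σ(96) = 252, σ(97) = 98, σ(98) = 171, σ(99) = 156, σ(100) = 217, σ(101) = 102, σ(102) = 216, σ(103) = 104, σ(104) = 210, σ(105) = 192, σ(106) = 162, σ(107) = 108, σ(108) = 280, σ(109) = 110, σ(110) = 216, σ(111) = 152, σ(112) = 248, σ(113) = 114, σ(114) = 240, σ(115) = 144, σ(116) = 210, σ(117) = 182, σ(118) = 180, σ(119) = 144, σ(120) = 360, σ(121) = 133, σ(122) = 186, σ(123) = 168, σ(124) = 224, σ(125) = 156, σ(126) = 312, σ(127) = 128, σ(128) = 255, σ(129) = 176, σ(130) = 252, σ(131) = 132, σ(132) = 336, σ(133) = 160, σ(134) = 204, σ(135) = 240, σ(136) = 270, σ(137) = 138, σ(138) = 288, σ(139) = 140, σ(140) = 336, σ(141) = 192, σ(142) = 216, σ(143) = 168, σ(144) = 403, σ(145) = 180, σ(146) = 222, σ(147) = 228, σ(148) = 266, σ(149) = 150, σ(150) = 372, σ(151) = 152, σ(152) = 300, σ(153) = 234, σ(154) = 288, σ(155) = 192, σ(156) = 392, σ(157) = 158, σ(158) = 240, σ(159) = 216, σ(160) = 378, σ(161) = 192, σ(162) = 363, σ(163) = 164, σ(164) = 294, σ(165) = 288, σ(166) = 252, σ(167) = 168, σ(168) = 480, σ(169) = 183, σ(170) = 324, σ(171) = 260, σ(172) = 308, σ(173) = 174, σ(174) = 360, σ(175) = 248, σ(176) = 372, σ(177) = 240, σ(178) = 270, σ(179) = 180, σ(180) = 546, σ(181) = 182, σ(182) = 336, σ(183) = 248, σ(184) = 360, σ(185) = 228, σ(186) = 384, σ(187) = 216, σ(188) = 336, σ(189) = 320, σ(190) = 360, σ(191) = 192, σ(192) = 508, σ(193) = 194, σ(194) = 294. Summing all 194 values: 30978. (Average order: Σ_{n ≤ x} σ(n) ~ (π²/12) x². For x = 194, (π²/12)·194² ≈ 30954.37.)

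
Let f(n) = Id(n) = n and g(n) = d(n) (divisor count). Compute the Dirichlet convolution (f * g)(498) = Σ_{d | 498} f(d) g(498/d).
(Id * d)(498) = 1700

Divisors of 498: [1, 2, 3, 6, 83, 166, 249, 498]. For each d | 498:
  d = 1: Id(1) · d(498/1) = 1 · 8 = 8
  d = 2: Id(2) · d(498/2) = 2 · 4 = 8
  d = 3: Id(3) · d(498/3) = 3 · 4 = 12
  d = 6: Id(6) · d(498/6) = 6 · 2 = 12
  d = 83: Id(83) · d(498/83) = 83 · 4 = 332
  d = 166: Id(166) · d(498/166) = 166 · 2 = 332
  d = 249: Id(249) · d(498/249) = 249 · 2 = 498
  d = 498: Id(498) · d(498/498) = 498 · 1 = 498
Summing: (Id * d)(498) = 8 + 8 + 12 + 12 + 332 + 332 + 498 + 498 = 1700.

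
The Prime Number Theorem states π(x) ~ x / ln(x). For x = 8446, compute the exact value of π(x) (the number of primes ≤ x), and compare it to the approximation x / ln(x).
π(8446) = 1056;  x/ln(x) ≈ 934.14;  relative error ≈ 11.54%.

Directly count primes up to 8446: π(8446) = 1056. The PNT approximation gives 8446/ln(8446) ≈ 8446/9.04145 ≈ 934.14. Relative error (π(x) − x/ln(x)) / π(x) ≈ 11.54%; the approximation is known to undercount slightly (Li(x) is a better estimate).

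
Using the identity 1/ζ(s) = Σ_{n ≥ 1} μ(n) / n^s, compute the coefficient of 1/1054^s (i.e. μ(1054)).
μ(1054) = -1

Factor n = 1054 = 2 · 17 · 31. μ(n) = 0 if any exponent ≥ 2 (not squarefree); otherwise μ(n) = (−1)^{ω(n)} where ω(n) is the number of distinct prime factors. Applying: μ(1054) = -1.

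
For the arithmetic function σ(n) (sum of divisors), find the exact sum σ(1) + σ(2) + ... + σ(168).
Σ_{n ≤ 168} σ(n) = 23355

Compute σ(n) for each 1 ≤ n ≤ 168: σ(1) = 1, σ(2) = 3, σ(3) = 4, σ(4) = 7, σ(5) = 6, σ(6) = 12, σ(7) = 8, σ(8) = 15, σ(9) = 13, σ(10) = 18, σ(11) = 12, σ(12) = 28, σ(13) = 14, σ(14) = 24, σ(15) = 24, σ(16) = 31, σ(17) = 18, σ(18) = 39, σ(19) = 20, σ(20) = 42, σ(21) = 32, σ(22) = 36, σ(23) = 24, σ(24) = 60, σ(25) = 31, σ(26) = 42, σ(27) = 40, σ(28) = 56, σ(29) = 30, σ(30) = 72, σ(31) = 32, σ(32) = 63, σ(33) = 48, σ(34) = 54, σ(35) = 48, σ(36) = 91, σ(37) = 38, σ(38) = 60, σ(39) = 56, σ(40) = 90, σ(41) = 42, σ(42) = 96, σ(43) = 44, σ(44) = 84, σ(45) = 78, σ(46) = 72, σ(47) = 48, σ(48) = 124, σ(49) = 57, σ(50) = 93, σ(51) = 72, σ(52) = 98, σ(53) = 54, σ(54) = 120, σ(55) = 72, σ(56) = 120, σ(57) = 80, σ(58) = 90, σ(59) = 60, σ(60) = 168, σ(61) = 62, σ(62) = 96, σ(63) = 104, σ(64) = 127, σ(65) = 84, σ(66) = 144, σ(67) = 68, σ(68) = 126, σ(69) = 96, σ(70) = 144, σ(71) = 72, σ(72) = 195, σ(73) = 74, σ(74) = 114, σ(75) = 124, σ(76) = 140, σ(77) = 96, σ(78) = 168, σ(79) = 80, σ(80) = 186, σ(81) = 121, σ(82) = 126, σ(83) = 84, σ(84) = 224, σ(85) = 108, σ(86) = 132, σ(87) = 120, σ(88) = 180, σ(89) = 90, σ(90) = 234, σ(91) = 112, σ(92) = 168, σ(93) = 128, σ(94) = 144, σ(95) = 120, σ(96) = 252, σ(97) = 98, σ(98) = 171, σ(99) = 156, σ(100) = 217, σ(101) = 102, σ(102) = 216, σ(103) = 104, σ(104) = 210, σ(105) = 192, σ(106) = 162, σ(107) = 108, σ(108) = 280, σ(109) = 110, σ(110) = 216, σ(111) = 152, σ(112) = 248, σ(113) = 114, σ(114) = 240, σ(115) = 144, σ(116) = 210, σ(117) = 182, σ(118) = 180, σ(119) = 144, σ(120) = 360, σ(121) = 133, σ(122) = 186, σ(123) = 168, σ(124) = 224, σ(125) = 156, σ(126) = 312, σ(127) = 128, σ(128) = 255, σ(129) = 176, σ(130) = 252, σ(131) = 132, σ(132) = 336, σ(133) = 160, σ(134) = 204, σ(135) = 240, σ(136) = 270, σ(137) = 138, σ(138) = 288, σ(139) = 140, σ(140) = 336, σ(141) = 192, σ(142) = 216, σ(143) = 168, σ(144) = 403, σ(145) = 180, σ(146) = 222, σ(147) = 228, σ(148) = 266, σ(149) = 150, σ(150) = 372, σ(151) = 152, σ(152) = 300, σ(153) = 234, σ(154) = 288, σ(155) = 192, σ(156) = 392, σ(157) = 158, σ(158) = 240, σ(159) = 216, σ(160) = 378, σ(161) = 192, σ(162) = 363, σ(163) = 164, σ(164) = 294, σ(165) = 288, σ(166) = 252, σ(167) = 168, σ(168) = 480. Summing all 168 values: 23355. (Average order: Σ_{n ≤ x} σ(n) ~ (π²/12) x². For x = 168, (π²/12)·168² ≈ 23213.31.)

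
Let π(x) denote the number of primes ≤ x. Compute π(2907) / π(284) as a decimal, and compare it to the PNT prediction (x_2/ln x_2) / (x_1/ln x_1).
π(2907)/π(284) = 420/61 ≈ 6.8852;  PNT prediction ≈ 7.2506.

π(284) = 61 and π(2907) = 420, so π(2907)/π(284) ≈ 6.8852. The PNT-predicted ratio is (2907/ln(2907)) / (284/ln(284)) ≈ 7.2506. The two agree to within a few percent, as expected.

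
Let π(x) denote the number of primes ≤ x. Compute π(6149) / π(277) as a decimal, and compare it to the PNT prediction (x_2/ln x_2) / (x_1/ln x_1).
π(6149)/π(277) = 801/59 ≈ 13.5763;  PNT prediction ≈ 14.3105.

π(277) = 59 and π(6149) = 801, so π(6149)/π(277) ≈ 13.5763. The PNT-predicted ratio is (6149/ln(6149)) / (277/ln(277)) ≈ 14.3105. The two agree to within a few percent, as expected.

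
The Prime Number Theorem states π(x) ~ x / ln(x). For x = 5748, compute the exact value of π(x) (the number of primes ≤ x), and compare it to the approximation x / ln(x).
π(5748) = 756;  x/ln(x) ≈ 664.00;  relative error ≈ 12.17%.

Directly count primes up to 5748: π(5748) = 756. The PNT approximation gives 5748/ln(5748) ≈ 5748/8.65661 ≈ 664.00. Relative error (π(x) − x/ln(x)) / π(x) ≈ 12.17%; the approximation is known to undercount slightly (Li(x) is a better estimate).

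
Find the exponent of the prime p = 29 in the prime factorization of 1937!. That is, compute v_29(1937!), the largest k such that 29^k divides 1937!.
v_29(1937!) = 68

Legendre's formula: v_p(n!) = Σ_{k ≥ 1} ⌊n / p^k⌋. For p = 29, n = 1937, the terms are:
  ⌊1937/29^1⌋ = ⌊1937/29⌋ = 66
  ⌊1937/29^2⌋ = ⌊1937/841⌋ = 2
(the next term ⌊1937/29^3⌋ = 0, terminating the sum). Summing: v_29(1937!) = 66 + 2 = 68.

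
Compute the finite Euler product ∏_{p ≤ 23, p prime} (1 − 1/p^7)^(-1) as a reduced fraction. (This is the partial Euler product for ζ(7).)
∏ = 48232764637425582400715871008195503014129789903328125/47833390398549347808770198286798982719063238904795968

The primes p ≤ 23 are [2, 3, 5, 7, 11, 13, 17, 19, 23]. For each prime, (1 − 1/p^7)^(-1) = p^7 / (p^7 − 1). The product is (1 − 1/2^7)^(-1), (1 − 1/3^7)^(-1), (1 − 1/5^7)^(-1), (1 − 1/7^7)^(-1), (1 − 1/11^7)^(-1), (1 − 1/13^7)^(-1), (1 − 1/17^7)^(-1), (1 − 1/19^7)^(-1), (1 − 1/23^7)^(-1) = ∏ p^7 / (p^7 − 1) = 48232764637425582400715871008195503014129789903328125/47833390398549347808770198286798982719063238904795968.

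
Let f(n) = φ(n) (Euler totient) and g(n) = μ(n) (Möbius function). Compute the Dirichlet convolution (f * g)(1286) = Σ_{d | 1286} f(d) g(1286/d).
(φ * μ)(1286) = 0

Divisors of 1286: [1, 2, 643, 1286]. For each d | 1286:
  d = 1: φ(1) · μ(1286/1) = 1 · 1 = 1
  d = 2: φ(2) · μ(1286/2) = 1 · -1 = -1
  d = 643: φ(643) · μ(1286/643) = 642 · -1 = -642
  d = 1286: φ(1286) · μ(1286/1286) = 642 · 1 = 642
Summing: (φ * μ)(1286) = 1 + -1 + -642 + 642 = 0.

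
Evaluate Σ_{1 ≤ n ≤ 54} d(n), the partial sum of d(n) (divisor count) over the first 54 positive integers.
Σ_{n ≤ 54} d(n) = 227

Compute d(n) for each 1 ≤ n ≤ 54: d(1) = 1, d(2) = 2, d(3) = 2, d(4) = 3, d(5) = 2, d(6) = 4, d(7) = 2, d(8) = 4, d(9) = 3, d(10) = 4, d(11) = 2, d(12) = 6, d(13) = 2, d(14) = 4, d(15) = 4, d(16) = 5, d(17) = 2, d(18) = 6, d(19) = 2, d(20) = 6, d(21) = 4, d(22) = 4, d(23) = 2, d(24) = 8, d(25) = 3, d(26) = 4, d(27) = 4, d(28) = 6, d(29) = 2, d(30) = 8, d(31) = 2, d(32) = 6, d(33) = 4, d(34) = 4, d(35) = 4, d(36) = 9, d(37) = 2, d(38) = 4, d(39) = 4, d(40) = 8, d(41) = 2, d(42) = 8, d(43) = 2, d(44) = 6, d(45) = 6, d(46) = 4, d(47) = 2, d(48) = 10, d(49) = 3, d(50) = 6, d(51) = 4, d(52) = 6, d(53) = 2, d(54) = 8. Summing all 54 values: 227. (Dirichlet's divisor formula: Σ_{n ≤ x} d(n) = x ln(x) + (2γ − 1) x + O(√x). For x = 54, the asymptotic estimate is ≈ 223.74.)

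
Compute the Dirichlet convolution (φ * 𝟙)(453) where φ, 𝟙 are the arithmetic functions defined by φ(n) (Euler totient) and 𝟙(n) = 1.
(φ * 𝟙)(453) = 453

Divisors of 453: [1, 3, 151, 453]. For each d | 453:
  d = 1: φ(1) · 𝟙(453/1) = 1 · 1 = 1
  d = 3: φ(3) · 𝟙(453/3) = 2 · 1 = 2
  d = 151: φ(151) · 𝟙(453/151) = 150 · 1 = 150
  d = 453: φ(453) · 𝟙(453/453) = 300 · 1 = 300
Summing: (φ * 𝟙)(453) = 1 + 2 + 150 + 300 = 453.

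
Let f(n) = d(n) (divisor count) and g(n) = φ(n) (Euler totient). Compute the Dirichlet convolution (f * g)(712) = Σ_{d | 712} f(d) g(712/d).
(d * φ)(712) = 1350

Divisors of 712: [1, 2, 4, 8, 89, 178, 356, 712]. For each d | 712:
  d = 1: d(1) · φ(712/1) = 1 · 352 = 352
  d = 2: d(2) · φ(712/2) = 2 · 176 = 352
  d = 4: d(4) · φ(712/4) = 3 · 88 = 264
  d = 8: d(8) · φ(712/8) = 4 · 88 = 352
  d = 89: d(89) · φ(712/89) = 2 · 4 = 8
  d = 178: d(178) · φ(712/178) = 4 · 2 = 8
  d = 356: d(356) · φ(712/356) = 6 · 1 = 6
  d = 712: d(712) · φ(712/712) = 8 · 1 = 8
Summing: (d * φ)(712) = 352 + 352 + 264 + 352 + 8 + 8 + 6 + 8 = 1350.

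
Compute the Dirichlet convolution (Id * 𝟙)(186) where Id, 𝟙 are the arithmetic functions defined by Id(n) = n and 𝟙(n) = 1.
(Id * 𝟙)(186) = 384

Divisors of 186: [1, 2, 3, 6, 31, 62, 93, 186]. For each d | 186:
  d = 1: Id(1) · 𝟙(186/1) = 1 · 1 = 1
  d = 2: Id(2) · 𝟙(186/2) = 2 · 1 = 2
  d = 3: Id(3) · 𝟙(186/3) = 3 · 1 = 3
  d = 6: Id(6) · 𝟙(186/6) = 6 · 1 = 6
  d = 31: Id(31) · 𝟙(186/31) = 31 · 1 = 31
  d = 62: Id(62) · 𝟙(186/62) = 62 · 1 = 62
  d = 93: Id(93) · 𝟙(186/93) = 93 · 1 = 93
  d = 186: Id(186) · 𝟙(186/186) = 186 · 1 = 186
Summing: (Id * 𝟙)(186) = 1 + 2 + 3 + 6 + 31 + 62 + 93 + 186 = 384.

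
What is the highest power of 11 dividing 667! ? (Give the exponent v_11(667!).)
v_11(667!) = 65

Legendre's formula: v_p(n!) = Σ_{k ≥ 1} ⌊n / p^k⌋. For p = 11, n = 667, the terms are:
  ⌊667/11^1⌋ = ⌊667/11⌋ = 60
  ⌊667/11^2⌋ = ⌊667/121⌋ = 5
(the next term ⌊667/11^3⌋ = 0, terminating the sum). Summing: v_11(667!) = 60 + 5 = 65.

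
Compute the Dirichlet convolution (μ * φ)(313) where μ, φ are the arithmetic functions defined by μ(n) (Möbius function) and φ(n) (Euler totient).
(μ * φ)(313) = 311

Divisors of 313: [1, 313]. For each d | 313:
  d = 1: μ(1) · φ(313/1) = 1 · 312 = 312
  d = 313: μ(313) · φ(313/313) = -1 · 1 = -1
Summing: (μ * φ)(313) = 312 + -1 = 311.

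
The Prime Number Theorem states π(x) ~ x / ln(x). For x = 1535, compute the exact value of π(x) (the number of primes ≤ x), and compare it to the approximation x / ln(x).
π(1535) = 242;  x/ln(x) ≈ 209.23;  relative error ≈ 13.54%.

Directly count primes up to 1535: π(1535) = 242. The PNT approximation gives 1535/ln(1535) ≈ 1535/7.33629 ≈ 209.23. Relative error (π(x) − x/ln(x)) / π(x) ≈ 13.54%; the approximation is known to undercount slightly (Li(x) is a better estimate).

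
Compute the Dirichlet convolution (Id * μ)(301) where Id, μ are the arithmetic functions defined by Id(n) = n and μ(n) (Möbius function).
(Id * μ)(301) = 252

Divisors of 301: [1, 7, 43, 301]. For each d | 301:
  d = 1: Id(1) · μ(301/1) = 1 · 1 = 1
  d = 7: Id(7) · μ(301/7) = 7 · -1 = -7
  d = 43: Id(43) · μ(301/43) = 43 · -1 = -43
  d = 301: Id(301) · μ(301/301) = 301 · 1 = 301
Summing: (Id * μ)(301) = 1 + -7 + -43 + 301 = 252.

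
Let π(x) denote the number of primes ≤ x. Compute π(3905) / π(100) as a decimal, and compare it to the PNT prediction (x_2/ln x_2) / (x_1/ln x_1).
π(3905)/π(100) = 539/25 ≈ 21.5600;  PNT prediction ≈ 21.7451.

π(100) = 25 and π(3905) = 539, so π(3905)/π(100) ≈ 21.5600. The PNT-predicted ratio is (3905/ln(3905)) / (100/ln(100)) ≈ 21.7451. The two agree to within a few percent, as expected.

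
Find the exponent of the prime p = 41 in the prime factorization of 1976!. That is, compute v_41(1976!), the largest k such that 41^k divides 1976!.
v_41(1976!) = 49

Legendre's formula: v_p(n!) = Σ_{k ≥ 1} ⌊n / p^k⌋. For p = 41, n = 1976, the terms are:
  ⌊1976/41^1⌋ = ⌊1976/41⌋ = 48
  ⌊1976/41^2⌋ = ⌊1976/1681⌋ = 1
(the next term ⌊1976/41^3⌋ = 0, terminating the sum). Summing: v_41(1976!) = 48 + 1 = 49.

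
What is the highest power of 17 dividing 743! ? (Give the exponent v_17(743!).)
v_17(743!) = 45

Legendre's formula: v_p(n!) = Σ_{k ≥ 1} ⌊n / p^k⌋. For p = 17, n = 743, the terms are:
  ⌊743/17^1⌋ = ⌊743/17⌋ = 43
  ⌊743/17^2⌋ = ⌊743/289⌋ = 2
(the next term ⌊743/17^3⌋ = 0, terminating the sum). Summing: v_17(743!) = 43 + 2 = 45.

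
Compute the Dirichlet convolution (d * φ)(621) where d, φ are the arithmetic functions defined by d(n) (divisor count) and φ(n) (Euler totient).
(d * φ)(621) = 960

Divisors of 621: [1, 3, 9, 23, 27, 69, 207, 621]. For each d | 621:
  d = 1: d(1) · φ(621/1) = 1 · 396 = 396
  d = 3: d(3) · φ(621/3) = 2 · 132 = 264
  d = 9: d(9) · φ(621/9) = 3 · 44 = 132
  d = 23: d(23) · φ(621/23) = 2 · 18 = 36
  d = 27: d(27) · φ(621/27) = 4 · 22 = 88
  d = 69: d(69) · φ(621/69) = 4 · 6 = 24
  d = 207: d(207) · φ(621/207) = 6 · 2 = 12
  d = 621: d(621) · φ(621/621) = 8 · 1 = 8
Summing: (d * φ)(621) = 396 + 264 + 132 + 36 + 88 + 24 + 12 + 8 = 960.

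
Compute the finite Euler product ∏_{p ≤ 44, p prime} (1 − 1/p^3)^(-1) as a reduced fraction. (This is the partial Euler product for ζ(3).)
∏ = 11622300127850926153432227486340003/9669167824002218213355442162630656

The primes p ≤ 44 are [2, 3, 5, 7, 11, 13, 17, 19, 23, 29, 31, 37, 41, 43]. For each prime, (1 − 1/p^3)^(-1) = p^3 / (p^3 − 1). The product is (1 − 1/2^3)^(-1), (1 − 1/3^3)^(-1), (1 − 1/5^3)^(-1), (1 − 1/7^3)^(-1), (1 − 1/11^3)^(-1), (1 − 1/13^3)^(-1), (1 − 1/17^3)^(-1), (1 − 1/19^3)^(-1), (1 − 1/23^3)^(-1), (1 − 1/29^3)^(-1), (1 − 1/31^3)^(-1), (1 − 1/37^3)^(-1), (1 − 1/41^3)^(-1), (1 − 1/43^3)^(-1) = ∏ p^3 / (p^3 − 1) = 11622300127850926153432227486340003/9669167824002218213355442162630656.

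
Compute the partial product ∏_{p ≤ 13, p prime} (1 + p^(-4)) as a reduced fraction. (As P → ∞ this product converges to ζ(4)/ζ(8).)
∏ = 54787204936389122/50827803952550625

The primes p ≤ 13 are [2, 3, 5, 7, 11, 13]. For each, (1 + 1/p^4) = (p^4 + 1)/p^4. Multiplying these fractions over p ∈ [2, 3, 5, 7, 11, 13] gives 54787204936389122/50827803952550625. (In the limit P → ∞ this tends to ζ(4)/ζ(8).)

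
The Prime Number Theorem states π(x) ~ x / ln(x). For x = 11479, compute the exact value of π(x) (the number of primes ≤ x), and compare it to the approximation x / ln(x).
π(11479) = 1383;  x/ln(x) ≈ 1227.93;  relative error ≈ 11.21%.

Directly count primes up to 11479: π(11479) = 1383. The PNT approximation gives 11479/ln(11479) ≈ 11479/9.34827 ≈ 1227.93. Relative error (π(x) − x/ln(x)) / π(x) ≈ 11.21%; the approximation is known to undercount slightly (Li(x) is a better estimate).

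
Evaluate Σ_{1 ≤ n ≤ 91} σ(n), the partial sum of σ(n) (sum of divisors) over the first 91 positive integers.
Σ_{n ≤ 91} σ(n) = 6845

Compute σ(n) for each 1 ≤ n ≤ 91: σ(1) = 1, σ(2) = 3, σ(3) = 4, σ(4) = 7, σ(5) = 6, σ(6) = 12, σ(7) = 8, σ(8) = 15, σ(9) = 13, σ(10) = 18, σ(11) = 12, σ(12) = 28, σ(13) = 14, σ(14) = 24, σ(15) = 24, σ(16) = 31, σ(17) = 18, σ(18) = 39, σ(19) = 20, σ(20) = 42, σ(21) = 32, σ(22) = 36, σ(23) = 24, σ(24) = 60, σ(25) = 31, σ(26) = 42, σ(27) = 40, σ(28) = 56, σ(29) = 30, σ(30) = 72, σ(31) = 32, σ(32) = 63, σ(33) = 48, σ(34) = 54, σ(35) = 48, σ(36) = 91, σ(37) = 38, σ(38) = 60, σ(39) = 56, σ(40) = 90, σ(41) = 42, σ(42) = 96, σ(43) = 44, σ(44) = 84, σ(45) = 78, σ(46) = 72, σ(47) = 48, σ(48) = 124, σ(49) = 57, σ(50) = 93, σ(51) = 72, σ(52) = 98, σ(53) = 54, σ(54) = 120, σ(55) = 72, σ(56) = 120, σ(57) = 80, σ(58) = 90, σ(59) = 60, σ(60) = 168, σ(61) = 62, σ(62) = 96, σ(63) = 104, σ(64) = 127, σ(65) = 84, σ(66) = 144, σ(67) = 68, σ(68) = 126, σ(69) = 96, σ(70) = 144, σ(71) = 72, σ(72) = 195, σ(73) = 74, σ(74) = 114, σ(75) = 124, σ(76) = 140, σ(77) = 96, σ(78) = 168, σ(79) = 80, σ(80) = 186, σ(81) = 121, σ(82) = 126, σ(83) = 84, σ(84) = 224, σ(85) = 108, σ(86) = 132, σ(87) = 120, σ(88) = 180, σ(89) = 90, σ(90) = 234, σ(91) = 112. Summing all 91 values: 6845. (Average order: Σ_{n ≤ x} σ(n) ~ (π²/12) x². For x = 91, (π²/12)·91² ≈ 6810.85.)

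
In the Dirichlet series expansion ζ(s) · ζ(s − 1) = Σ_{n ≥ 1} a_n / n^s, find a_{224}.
σ(224) = 504

In the product (Σ m^0/m^s)(Σ k / k^s) = Σ (Σ_{d | n} d) / n^s, the coefficient of 1/n^s is σ(n) = Σ_{d | n} d. For n = 224, divisors are [1, 2, 4, 7, 8, 14, 16, 28, 32, 56, 112, 224]; summing: σ(224) = 504.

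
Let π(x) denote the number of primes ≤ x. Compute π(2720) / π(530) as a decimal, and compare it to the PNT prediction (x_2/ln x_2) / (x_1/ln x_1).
π(2720)/π(530) = 397/99 ≈ 4.0101;  PNT prediction ≈ 4.0707.

π(530) = 99 and π(2720) = 397, so π(2720)/π(530) ≈ 4.0101. The PNT-predicted ratio is (2720/ln(2720)) / (530/ln(530)) ≈ 4.0707. The two agree to within a few percent, as expected.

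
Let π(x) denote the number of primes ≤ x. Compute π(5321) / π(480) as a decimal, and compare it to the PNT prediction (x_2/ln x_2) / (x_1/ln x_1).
π(5321)/π(480) = 704/92 ≈ 7.6522;  PNT prediction ≈ 7.9771.

π(480) = 92 and π(5321) = 704, so π(5321)/π(480) ≈ 7.6522. The PNT-predicted ratio is (5321/ln(5321)) / (480/ln(480)) ≈ 7.9771. The two agree to within a few percent, as expected.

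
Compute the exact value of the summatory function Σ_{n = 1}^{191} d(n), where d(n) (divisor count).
Σ_{n ≤ 191} d(n) = 1033

Compute d(n) for each 1 ≤ n ≤ 191: d(1) = 1, d(2) = 2, d(3) = 2, d(4) = 3, d(5) = 2, d(6) = 4, d(7) = 2, d(8) = 4, d(9) = 3, d(10) = 4, d(11) = 2, d(12) = 6, d(13) = 2, d(14) = 4, d(15) = 4, d(16) = 5, d(17) = 2, d(18) = 6, d(19) = 2, d(20) = 6, d(21) = 4, d(22) = 4, d(23) = 2, d(24) = 8, d(25) = 3, d(26) = 4, d(27) = 4, d(28) = 6, d(29) = 2, d(30) = 8, d(31) = 2, d(32) = 6, d(33) = 4, d(34) = 4, d(35) = 4, d(36) = 9, d(37) = 2, d(38) = 4, d(39) = 4, d(40) = 8, d(41) = 2, d(42) = 8, d(43) = 2, d(44) = 6, d(45) = 6, d(46) = 4, d(47) = 2, d(48) = 10, d(49) = 3, d(50) = 6, d(51) = 4, d(52) = 6, d(53) = 2, d(54) = 8, d(55) = 4, d(56) = 8, d(57) = 4, d(58) = 4, d(59) = 2, d(60) = 12, d(61) = 2, d(62) = 4, d(63) = 6, d(64) = 7, d(65) = 4, d(66) = 8, d(67) = 2, d(68) = 6, d(69) = 4, d(70) = 8, d(71) = 2, d(72) = 12, d(73) = 2, d(74) = 4, d(75) = 6, d(76) = 6, d(77) = 4, d(78) = 8, d(79) = 2, d(80) = 10, d(81) = 5, d(82) = 4, d(83) = 2, d(84) = 12, d(85) = 4, d(86) = 4, d(87) = 4, d(88) = 8, d(89) = 2, d(90) = 12, d(91) = 4, d(92) = 6, d(93) = 4, d(94) = 4, d(95) = 4, d(96) = 12, d(97) = 2, d(98) = 6, d(99) = 6, d(100) = 9, d(101) = 2, d(102) = 8, d(103) = 2, d(104) = 8, d(105) = 8, d(106) = 4, d(107) = 2, d(108) = 12, d(109) = 2, d(110) = 8, d(111) = 4, d(112) = 10, d(113) = 2, d(114) = 8, d(115) = 4, d(116) = 6, d(117) = 6, d(118) = 4, d(119) = 4, d(120) = 16, d(121) = 3, d(122) = 4, d(123) = 4, d(124) = 6, d(125) = 4, d(126) = 12, d(127) = 2, d(128) = 8, d(129) = 4, d(130) = 8, d(131) = 2, d(132) = 12, d(133) = 4, d(134) = 4, d(135) = 8, d(136) = 8, d(137) = 2, d(138) = 8, d(139) = 2, d(140) = 12, d(141) = 4, d(142) = 4, d(143) = 4, d(144) = 15, d(145) = 4, d(146) = 4, d(147) = 6, d(148) = 6, d(149) = 2, d(150) = 12, d(151) = 2, d(152) = 8, d(153) = 6, d(154) = 8, d(155) = 4, d(156) = 12, d(157) = 2, d(158) = 4, d(159) = 4, d(160) = 12, d(161) = 4, d(162) = 10, d(163) = 2, d(164) = 6, d(165) = 8, d(166) = 4, d(167) = 2, d(168) = 16, d(169) = 3, d(170) = 8, d(171) = 6, d(172) = 6, d(173) = 2, d(174) = 8, d(175) = 6, d(176) = 10, d(177) = 4, d(178) = 4, d(179) = 2, d(180) = 18, d(181) = 2, d(182) = 8, d(183) = 4, d(184) = 8, d(185) = 4, d(186) = 8, d(187) = 4, d(188) = 6, d(189) = 8, d(190) = 8, d(191) = 2. Summing all 191 values: 1033. (Dirichlet's divisor formula: Σ_{n ≤ x} d(n) = x ln(x) + (2γ − 1) x + O(√x). For x = 191, the asymptotic estimate is ≈ 1032.68.)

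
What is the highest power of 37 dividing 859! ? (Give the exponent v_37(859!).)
v_37(859!) = 23

Legendre's formula: v_p(n!) = Σ_{k ≥ 1} ⌊n / p^k⌋. For p = 37, n = 859, the terms are:
  ⌊859/37^1⌋ = ⌊859/37⌋ = 23
(the next term ⌊859/37^2⌋ = 0, terminating the sum). Summing: v_37(859!) = 23 = 23.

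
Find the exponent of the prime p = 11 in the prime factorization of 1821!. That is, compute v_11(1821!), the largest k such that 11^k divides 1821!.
v_11(1821!) = 181

Legendre's formula: v_p(n!) = Σ_{k ≥ 1} ⌊n / p^k⌋. For p = 11, n = 1821, the terms are:
  ⌊1821/11^1⌋ = ⌊1821/11⌋ = 165
  ⌊1821/11^2⌋ = ⌊1821/121⌋ = 15
  ⌊1821/11^3⌋ = ⌊1821/1331⌋ = 1
(the next term ⌊1821/11^4⌋ = 0, terminating the sum). Summing: v_11(1821!) = 165 + 15 + 1 = 181.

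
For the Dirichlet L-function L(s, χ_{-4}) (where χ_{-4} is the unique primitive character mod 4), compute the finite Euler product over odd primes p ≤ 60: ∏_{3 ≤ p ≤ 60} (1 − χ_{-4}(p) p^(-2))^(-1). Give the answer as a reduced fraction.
∏ = 21166213940439075800336462671/23105733135420641771520000000

The odd primes p ≤ 60 are [3, 5, 7, 11, 13, 17, 19, 23, 29, 31, 37, 41, 43, 47, 53, 59]. For each, χ(p) = 1 if p ≡ 1 mod 4, χ(p) = −1 if p ≡ 3 mod 4. Taking (1 − χ(p)/p^2)^(-1) = p^2/(p^2 − χ(p)): (1 − (-1)/3^2)^(-1) · (1 − (1)/5^2)^(-1) · (1 − (-1)/7^2)^(-1) · (1 − (-1)/11^2)^(-1) · (1 − (1)/13^2)^(-1) · (1 − (1)/17^2)^(-1) · (1 − (-1)/19^2)^(-1) · (1 − (-1)/23^2)^(-1) · (1 − (1)/29^2)^(-1) · (1 − (-1)/31^2)^(-1) · (1 − (1)/37^2)^(-1) · (1 − (1)/41^2)^(-1) · (1 − (-1)/43^2)^(-1) · (1 − (-1)/47^2)^(-1) · (1 − (1)/53^2)^(-1) · (1 − (-1)/59^2)^(-1) = 21166213940439075800336462671/23105733135420641771520000000.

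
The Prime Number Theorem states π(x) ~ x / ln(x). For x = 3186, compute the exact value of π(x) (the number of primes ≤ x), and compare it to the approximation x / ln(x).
π(3186) = 450;  x/ln(x) ≈ 394.97;  relative error ≈ 12.23%.

Directly count primes up to 3186: π(3186) = 450. The PNT approximation gives 3186/ln(3186) ≈ 3186/8.06652 ≈ 394.97. Relative error (π(x) − x/ln(x)) / π(x) ≈ 12.23%; the approximation is known to undercount slightly (Li(x) is a better estimate).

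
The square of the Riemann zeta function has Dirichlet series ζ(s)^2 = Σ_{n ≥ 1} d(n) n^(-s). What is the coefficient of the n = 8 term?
d(8) = 4

ζ(s)^2 = (Σ 1/m^s)(Σ 1/k^s). The coefficient of 1/n^s in the product is the number of ordered pairs (m, k) with mk = n, which equals d(n). For n = 8, divisors are [1, 2, 4, 8], so d(8) = 4.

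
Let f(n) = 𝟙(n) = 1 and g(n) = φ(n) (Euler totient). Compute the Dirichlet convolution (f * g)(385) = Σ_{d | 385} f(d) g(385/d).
(𝟙 * φ)(385) = 385

Divisors of 385: [1, 5, 7, 11, 35, 55, 77, 385]. For each d | 385:
  d = 1: 𝟙(1) · φ(385/1) = 1 · 240 = 240
  d = 5: 𝟙(5) · φ(385/5) = 1 · 60 = 60
  d = 7: 𝟙(7) · φ(385/7) = 1 · 40 = 40
  d = 11: 𝟙(11) · φ(385/11) = 1 · 24 = 24
  d = 35: 𝟙(35) · φ(385/35) = 1 · 10 = 10
  d = 55: 𝟙(55) · φ(385/55) = 1 · 6 = 6
  d = 77: 𝟙(77) · φ(385/77) = 1 · 4 = 4
  d = 385: 𝟙(385) · φ(385/385) = 1 · 1 = 1
Summing: (𝟙 * φ)(385) = 240 + 60 + 40 + 24 + 10 + 6 + 4 + 1 = 385.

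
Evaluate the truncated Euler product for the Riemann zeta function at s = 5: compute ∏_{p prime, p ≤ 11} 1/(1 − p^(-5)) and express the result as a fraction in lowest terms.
∏ = 20590675875/19857468221

The primes p ≤ 11 are [2, 3, 5, 7, 11]. For each prime, (1 − 1/p^5)^(-1) = p^5 / (p^5 − 1). The product is (1 − 1/2^5)^(-1), (1 − 1/3^5)^(-1), (1 − 1/5^5)^(-1), (1 − 1/7^5)^(-1), (1 − 1/11^5)^(-1) = ∏ p^5 / (p^5 − 1) = 20590675875/19857468221.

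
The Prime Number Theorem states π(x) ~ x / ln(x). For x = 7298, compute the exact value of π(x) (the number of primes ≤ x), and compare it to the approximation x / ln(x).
π(7298) = 930;  x/ln(x) ≈ 820.43;  relative error ≈ 11.78%.

Directly count primes up to 7298: π(7298) = 930. The PNT approximation gives 7298/ln(7298) ≈ 7298/8.89536 ≈ 820.43. Relative error (π(x) − x/ln(x)) / π(x) ≈ 11.78%; the approximation is known to undercount slightly (Li(x) is a better estimate).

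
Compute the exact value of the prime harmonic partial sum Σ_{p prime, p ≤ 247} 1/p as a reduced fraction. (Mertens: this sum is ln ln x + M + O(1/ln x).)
Σ 1/p = 506873196134241441348690763593294873492730445394823722837469097176314709804649267964680634478659521/256041159035492609053110100510385311995538591998443060216114576417920917800321526504084465112487730

π(247) = 53, so the primes ≤ 247 are [2, 3, 5, 7, 11, 13, 17, 19, 23, 29, 31, 37, 41, 43, 47, 53, 59, 61, 67, 71, 73, 79, 83, 89, 97, 101, 103, 107, 109, 113, 127, 131, 137, 139, 149, 151, 157, 163, 167, 173, 179, 181, 191, 193, 197, 199, 211, 223, 227, 229, 233, 239, 241]. Summing 1/p over these primes: 506873196134241441348690763593294873492730445394823722837469097176314709804649267964680634478659521/256041159035492609053110100510385311995538591998443060216114576417920917800321526504084465112487730 ≈ 1.9797. Mertens estimate ln ln(247) + 0.2615 ≈ 1.9680.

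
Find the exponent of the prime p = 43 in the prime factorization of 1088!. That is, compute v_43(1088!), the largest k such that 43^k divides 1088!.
v_43(1088!) = 25

Legendre's formula: v_p(n!) = Σ_{k ≥ 1} ⌊n / p^k⌋. For p = 43, n = 1088, the terms are:
  ⌊1088/43^1⌋ = ⌊1088/43⌋ = 25
(the next term ⌊1088/43^2⌋ = 0, terminating the sum). Summing: v_43(1088!) = 25 = 25.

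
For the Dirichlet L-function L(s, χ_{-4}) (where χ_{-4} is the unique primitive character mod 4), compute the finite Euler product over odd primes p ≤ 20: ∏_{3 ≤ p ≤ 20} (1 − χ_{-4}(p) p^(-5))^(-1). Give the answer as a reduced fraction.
∏ = 8959395755957897476417566375/8993950909687588250159808512

The odd primes p ≤ 20 are [3, 5, 7, 11, 13, 17, 19]. For each, χ(p) = 1 if p ≡ 1 mod 4, χ(p) = −1 if p ≡ 3 mod 4. Taking (1 − χ(p)/p^5)^(-1) = p^5/(p^5 − χ(p)): (1 − (-1)/3^5)^(-1) · (1 − (1)/5^5)^(-1) · (1 − (-1)/7^5)^(-1) · (1 − (-1)/11^5)^(-1) · (1 − (1)/13^5)^(-1) · (1 − (1)/17^5)^(-1) · (1 − (-1)/19^5)^(-1) = 8959395755957897476417566375/8993950909687588250159808512.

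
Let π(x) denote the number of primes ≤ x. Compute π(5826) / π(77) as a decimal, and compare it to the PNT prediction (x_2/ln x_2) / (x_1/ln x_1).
π(5826)/π(77) = 764/21 ≈ 36.3810;  PNT prediction ≈ 37.9076.

π(77) = 21 and π(5826) = 764, so π(5826)/π(77) ≈ 36.3810. The PNT-predicted ratio is (5826/ln(5826)) / (77/ln(77)) ≈ 37.9076. The two agree to within a few percent, as expected.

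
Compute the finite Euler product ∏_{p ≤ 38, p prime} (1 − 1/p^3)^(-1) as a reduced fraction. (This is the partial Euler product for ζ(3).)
∏ = 10604865228312139577609245/8822952261265821355966464

The primes p ≤ 38 are [2, 3, 5, 7, 11, 13, 17, 19, 23, 29, 31, 37]. For each prime, (1 − 1/p^3)^(-1) = p^3 / (p^3 − 1). The product is (1 − 1/2^3)^(-1), (1 − 1/3^3)^(-1), (1 − 1/5^3)^(-1), (1 − 1/7^3)^(-1), (1 − 1/11^3)^(-1), (1 − 1/13^3)^(-1), (1 − 1/17^3)^(-1), (1 − 1/19^3)^(-1), (1 − 1/23^3)^(-1), (1 − 1/29^3)^(-1), (1 − 1/31^3)^(-1), (1 − 1/37^3)^(-1) = ∏ p^3 / (p^3 − 1) = 10604865228312139577609245/8822952261265821355966464.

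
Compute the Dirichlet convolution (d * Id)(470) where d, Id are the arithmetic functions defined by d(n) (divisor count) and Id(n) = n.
(d * Id)(470) = 1372

Divisors of 470: [1, 2, 5, 10, 47, 94, 235, 470]. For each d | 470:
  d = 1: d(1) · Id(470/1) = 1 · 470 = 470
  d = 2: d(2) · Id(470/2) = 2 · 235 = 470
  d = 5: d(5) · Id(470/5) = 2 · 94 = 188
  d = 10: d(10) · Id(470/10) = 4 · 47 = 188
  d = 47: d(47) · Id(470/47) = 2 · 10 = 20
  d = 94: d(94) · Id(470/94) = 4 · 5 = 20
  d = 235: d(235) · Id(470/235) = 4 · 2 = 8
  d = 470: d(470) · Id(470/470) = 8 · 1 = 8
Summing: (d * Id)(470) = 470 + 470 + 188 + 188 + 20 + 20 + 8 + 8 = 1372.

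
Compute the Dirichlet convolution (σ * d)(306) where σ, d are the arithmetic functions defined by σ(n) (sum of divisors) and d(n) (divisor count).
(σ * d)(306) = 2400

Divisors of 306: [1, 2, 3, 6, 9, 17, 18, 34, 51, 102, 153, 306]. For each d | 306:
  d = 1: σ(1) · d(306/1) = 1 · 12 = 12
  d = 2: σ(2) · d(306/2) = 3 · 6 = 18
  d = 3: σ(3) · d(306/3) = 4 · 8 = 32
  d = 6: σ(6) · d(306/6) = 12 · 4 = 48
  d = 9: σ(9) · d(306/9) = 13 · 4 = 52
  d = 17: σ(17) · d(306/17) = 18 · 6 = 108
  d = 18: σ(18) · d(306/18) = 39 · 2 = 78
  d = 34: σ(34) · d(306/34) = 54 · 3 = 162
  d = 51: σ(51) · d(306/51) = 72 · 4 = 288
  d = 102: σ(102) · d(306/102) = 216 · 2 = 432
  d = 153: σ(153) · d(306/153) = 234 · 2 = 468
  d = 306: σ(306) · d(306/306) = 702 · 1 = 702
Summing: (σ * d)(306) = 12 + 18 + 32 + 48 + 52 + 108 + 78 + 162 + 288 + 432 + 468 + 702 = 2400.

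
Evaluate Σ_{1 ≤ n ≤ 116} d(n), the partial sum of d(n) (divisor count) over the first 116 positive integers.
Σ_{n ≤ 116} d(n) = 572

Compute d(n) for each 1 ≤ n ≤ 116: d(1) = 1, d(2) = 2, d(3) = 2, d(4) = 3, d(5) = 2, d(6) = 4, d(7) = 2, d(8) = 4, d(9) = 3, d(10) = 4, d(11) = 2, d(12) = 6, d(13) = 2, d(14) = 4, d(15) = 4, d(16) = 5, d(17) = 2, d(18) = 6, d(19) = 2, d(20) = 6, d(21) = 4, d(22) = 4, d(23) = 2, d(24) = 8, d(25) = 3, d(26) = 4, d(27) = 4, d(28) = 6, d(29) = 2, d(30) = 8, d(31) = 2, d(32) = 6, d(33) = 4, d(34) = 4, d(35) = 4, d(36) = 9, d(37) = 2, d(38) = 4, d(39) = 4, d(40) = 8, d(41) = 2, d(42) = 8, d(43) = 2, d(44) = 6, d(45) = 6, d(46) = 4, d(47) = 2, d(48) = 10, d(49) = 3, d(50) = 6, d(51) = 4, d(52) = 6, d(53) = 2, d(54) = 8, d(55) = 4, d(56) = 8, d(57) = 4, d(58) = 4, d(59) = 2, d(60) = 12, d(61) = 2, d(62) = 4, d(63) = 6, d(64) = 7, d(65) = 4, d(66) = 8, d(67) = 2, d(68) = 6, d(69) = 4, d(70) = 8, d(71) = 2, d(72) = 12, d(73) = 2, d(74) = 4, d(75) = 6, d(76) = 6, d(77) = 4, d(78) = 8, d(79) = 2, d(80) = 10, d(81) = 5, d(82) = 4, d(83) = 2, d(84) = 12, d(85) = 4, d(86) = 4, d(87) = 4, d(88) = 8, d(89) = 2, d(90) = 12, d(91) = 4, d(92) = 6, d(93) = 4, d(94) = 4, d(95) = 4, d(96) = 12, d(97) = 2, d(98) = 6, d(99) = 6, d(100) = 9, d(101) = 2, d(102) = 8, d(103) = 2, d(104) = 8, d(105) = 8, d(106) = 4, d(107) = 2, d(108) = 12, d(109) = 2, d(110) = 8, d(111) = 4, d(112) = 10, d(113) = 2, d(114) = 8, d(115) = 4, d(116) = 6. Summing all 116 values: 572. (Dirichlet's divisor formula: Σ_{n ≤ x} d(n) = x ln(x) + (2γ − 1) x + O(√x). For x = 116, the asymptotic estimate is ≈ 569.33.)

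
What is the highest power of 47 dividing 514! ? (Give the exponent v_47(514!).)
v_47(514!) = 10

Legendre's formula: v_p(n!) = Σ_{k ≥ 1} ⌊n / p^k⌋. For p = 47, n = 514, the terms are:
  ⌊514/47^1⌋ = ⌊514/47⌋ = 10
(the next term ⌊514/47^2⌋ = 0, terminating the sum). Summing: v_47(514!) = 10 = 10.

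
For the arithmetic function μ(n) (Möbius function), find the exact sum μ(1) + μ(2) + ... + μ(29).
Σ_{n ≤ 29} μ(n) = -2

Compute μ(n) for each 1 ≤ n ≤ 29: μ(1) = 1, μ(2) = -1, μ(3) = -1, μ(4) = 0, μ(5) = -1, μ(6) = 1, μ(7) = -1, μ(8) = 0, μ(9) = 0, μ(10) = 1, μ(11) = -1, μ(12) = 0, μ(13) = -1, μ(14) = 1, μ(15) = 1, μ(16) = 0, μ(17) = -1, μ(18) = 0, μ(19) = -1, μ(20) = 0, μ(21) = 1, μ(22) = 1, μ(23) = -1, μ(24) = 0, μ(25) = 0, μ(26) = 1, μ(27) = 0, μ(28) = 0, μ(29) = -1. Summing all 29 values: -2. (Mertens function M(x) = Σ_{n ≤ x} μ(n); on average M(x) should be small (PNT ⟺ M(x) = o(x)).)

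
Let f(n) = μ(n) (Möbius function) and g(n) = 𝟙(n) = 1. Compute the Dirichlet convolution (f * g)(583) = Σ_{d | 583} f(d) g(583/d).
(μ * 𝟙)(583) = 0

Divisors of 583: [1, 11, 53, 583]. For each d | 583:
  d = 1: μ(1) · 𝟙(583/1) = 1 · 1 = 1
  d = 11: μ(11) · 𝟙(583/11) = -1 · 1 = -1
  d = 53: μ(53) · 𝟙(583/53) = -1 · 1 = -1
  d = 583: μ(583) · 𝟙(583/583) = 1 · 1 = 1
Summing: (μ * 𝟙)(583) = 1 + -1 + -1 + 1 = 0.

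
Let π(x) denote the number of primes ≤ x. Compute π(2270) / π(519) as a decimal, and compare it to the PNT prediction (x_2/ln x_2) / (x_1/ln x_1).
π(2270)/π(519) = 337/97 ≈ 3.4742;  PNT prediction ≈ 3.5386.

π(519) = 97 and π(2270) = 337, so π(2270)/π(519) ≈ 3.4742. The PNT-predicted ratio is (2270/ln(2270)) / (519/ln(519)) ≈ 3.5386. The two agree to within a few percent, as expected.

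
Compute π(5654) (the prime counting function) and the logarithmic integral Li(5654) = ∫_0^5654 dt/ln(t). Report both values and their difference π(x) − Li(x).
π(5654) = 744;  Li(5654) ≈ 760.51;  π(x) − Li(x) ≈ -16.51.

Direct count of primes ≤ 5654 gives π(5654) = 744. Numerical evaluation of the logarithmic integral gives Li(5654) ≈ 760.51. The difference π(x) − Li(x) ≈ -16.51 is typically negative for small/moderate x (Li(x) overestimates), though Littlewood's theorem shows this sign changes infinitely often.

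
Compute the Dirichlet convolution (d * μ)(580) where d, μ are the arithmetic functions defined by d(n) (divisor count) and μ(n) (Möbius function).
(d * μ)(580) = 1

Divisors of 580: [1, 2, 4, 5, 10, 20, 29, 58, 116, 145, 290, 580]. For each d | 580:
  d = 1: d(1) · μ(580/1) = 1 · 0 = 0
  d = 2: d(2) · μ(580/2) = 2 · -1 = -2
  d = 4: d(4) · μ(580/4) = 3 · 1 = 3
  d = 5: d(5) · μ(580/5) = 2 · 0 = 0
  d = 10: d(10) · μ(580/10) = 4 · 1 = 4
  d = 20: d(20) · μ(580/20) = 6 · -1 = -6
  d = 29: d(29) · μ(580/29) = 2 · 0 = 0
  d = 58: d(58) · μ(580/58) = 4 · 1 = 4
  d = 116: d(116) · μ(580/116) = 6 · -1 = -6
  d = 145: d(145) · μ(580/145) = 4 · 0 = 0
  d = 290: d(290) · μ(580/290) = 8 · -1 = -8
  d = 580: d(580) · μ(580/580) = 12 · 1 = 12
Summing: (d * μ)(580) = 0 + -2 + 3 + 0 + 4 + -6 + 0 + 4 + -6 + 0 + -8 + 12 = 1.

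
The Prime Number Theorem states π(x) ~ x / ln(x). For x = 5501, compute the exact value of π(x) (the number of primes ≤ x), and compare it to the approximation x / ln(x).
π(5501) = 726;  x/ln(x) ≈ 638.71;  relative error ≈ 12.02%.

Directly count primes up to 5501: π(5501) = 726. The PNT approximation gives 5501/ln(5501) ≈ 5501/8.61269 ≈ 638.71. Relative error (π(x) − x/ln(x)) / π(x) ≈ 12.02%; the approximation is known to undercount slightly (Li(x) is a better estimate).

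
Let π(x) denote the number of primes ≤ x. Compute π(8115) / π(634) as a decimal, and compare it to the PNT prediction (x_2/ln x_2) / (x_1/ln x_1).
π(8115)/π(634) = 1020/115 ≈ 8.8696;  PNT prediction ≈ 9.1745.

π(634) = 115 and π(8115) = 1020, so π(8115)/π(634) ≈ 8.8696. The PNT-predicted ratio is (8115/ln(8115)) / (634/ln(634)) ≈ 9.1745. The two agree to within a few percent, as expected.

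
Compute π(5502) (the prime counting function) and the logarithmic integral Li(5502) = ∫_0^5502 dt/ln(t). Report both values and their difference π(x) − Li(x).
π(5502) = 726;  Li(5502) ≈ 742.89;  π(x) − Li(x) ≈ -16.89.

Direct count of primes ≤ 5502 gives π(5502) = 726. Numerical evaluation of the logarithmic integral gives Li(5502) ≈ 742.89. The difference π(x) − Li(x) ≈ -16.89 is typically negative for small/moderate x (Li(x) overestimates), though Littlewood's theorem shows this sign changes infinitely often.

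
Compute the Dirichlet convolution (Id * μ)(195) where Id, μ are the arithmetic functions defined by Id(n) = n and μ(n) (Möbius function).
(Id * μ)(195) = 96

Divisors of 195: [1, 3, 5, 13, 15, 39, 65, 195]. For each d | 195:
  d = 1: Id(1) · μ(195/1) = 1 · -1 = -1
  d = 3: Id(3) · μ(195/3) = 3 · 1 = 3
  d = 5: Id(5) · μ(195/5) = 5 · 1 = 5
  d = 13: Id(13) · μ(195/13) = 13 · 1 = 13
  d = 15: Id(15) · μ(195/15) = 15 · -1 = -15
  d = 39: Id(39) · μ(195/39) = 39 · -1 = -39
  d = 65: Id(65) · μ(195/65) = 65 · -1 = -65
  d = 195: Id(195) · μ(195/195) = 195 · 1 = 195
Summing: (Id * μ)(195) = -1 + 3 + 5 + 13 + -15 + -39 + -65 + 195 = 96.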